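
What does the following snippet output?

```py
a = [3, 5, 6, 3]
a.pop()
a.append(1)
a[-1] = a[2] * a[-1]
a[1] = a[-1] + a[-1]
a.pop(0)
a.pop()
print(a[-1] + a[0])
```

pop() removes 3 → [3, 5, 6]
append 1 → [3, 5, 6, 1]
a[-1] = a[2]*a[-1] = 6*1 = 6 → [3, 5, 6, 6]
a[1] = a[-1]+a[-1] = 6+6 = 12 → [3, 12, 6, 6]
pop(0) removes 3 → [12, 6, 6]
pop() removes 6 → [12, 6]
a[-1]+a[0] = 6+12 = 18

18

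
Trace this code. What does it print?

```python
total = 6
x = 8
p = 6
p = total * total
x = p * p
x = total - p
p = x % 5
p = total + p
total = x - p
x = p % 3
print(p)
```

6

p = 6*6 = 36
x = 36*36 = 1296
x = 6-36 = -30
p = (-30)%5 = 0
p = 6+0 = 6
total = (-30)-6 = -36
x = 6%3 = 0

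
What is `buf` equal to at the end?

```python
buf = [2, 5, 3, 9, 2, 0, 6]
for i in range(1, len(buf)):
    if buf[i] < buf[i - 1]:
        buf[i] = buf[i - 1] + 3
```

i=1: 5>=2, unchanged → [2, 5, 3, 9, 2, 0, 6]
i=2: 3<5, buf[2] = 5+3 = 8 → [2, 5, 8, 9, 2, 0, 6]
i=3: 9>=8, unchanged → [2, 5, 8, 9, 2, 0, 6]
i=4: 2<9, buf[4] = 9+3 = 12 → [2, 5, 8, 9, 12, 0, 6]
i=5: 0<12, buf[5] = 12+3 = 15 → [2, 5, 8, 9, 12, 15, 6]
i=6: 6<15, buf[6] = 15+3 = 18 → [2, 5, 8, 9, 12, 15, 18]

[2, 5, 8, 9, 12, 15, 18]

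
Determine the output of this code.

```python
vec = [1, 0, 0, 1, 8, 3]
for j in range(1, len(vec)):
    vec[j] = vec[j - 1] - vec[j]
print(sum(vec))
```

j=1: vec[1] = 1-0 = 1 → [1, 1, 0, 1, 8, 3]
j=2: vec[2] = 1-0 = 1 → [1, 1, 1, 1, 8, 3]
j=3: vec[3] = 1-1 = 0 → [1, 1, 1, 0, 8, 3]
j=4: vec[4] = 0-8 = -8 → [1, 1, 1, 0, -8, 3]
j=5: vec[5] = (-8)-3 = -11 → [1, 1, 1, 0, -8, -11]
sum = -16

-16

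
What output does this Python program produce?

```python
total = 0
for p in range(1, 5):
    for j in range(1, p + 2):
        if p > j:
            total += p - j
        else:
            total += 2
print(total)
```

p=1,j=1: not 1>1, total = 0+2 = 2
p=1,j=2: not 1>2, total = 2+2 = 4
p=2,j=1: 2>1, total = 4+1 = 5
p=2,j=2: not 2>2, total = 5+2 = 7
p=2,j=3: not 2>3, total = 7+2 = 9
p=3,j=1: 3>1, total = 9+2 = 11
p=3,j=2: 3>2, total = 11+1 = 12
p=3,j=3: not 3>3, total = 12+2 = 14
p=3,j=4: not 3>4, total = 14+2 = 16
p=4,j=1: 4>1, total = 16+3 = 19
p=4,j=2: 4>2, total = 19+2 = 21
p=4,j=3: 4>3, total = 21+1 = 22
p=4,j=4: not 4>4, total = 22+2 = 24
p=4,j=5: not 4>5, total = 24+2 = 26

26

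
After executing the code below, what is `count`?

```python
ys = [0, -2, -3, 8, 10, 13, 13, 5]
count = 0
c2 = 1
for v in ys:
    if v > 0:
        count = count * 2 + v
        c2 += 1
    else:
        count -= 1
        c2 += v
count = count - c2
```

194

v=0: not >0, count = 0-1 = -1; c2=1
v=-2: not >0, count = (-1)-1 = -2; c2=-1
v=-3: not >0, count = (-2)-1 = -3; c2=-4
v=8: >0, count = (-3)*2+8 = 2; c2=-3
v=10: >0, count = 2*2+10 = 14; c2=-2
v=13: >0, count = 14*2+13 = 41; c2=-1
v=13: >0, count = 41*2+13 = 95; c2=0
v=5: >0, count = 95*2+5 = 195; c2=1
count-c2 = 195-1 = 194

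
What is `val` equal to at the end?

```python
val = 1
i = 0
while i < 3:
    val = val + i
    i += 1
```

i=0: val = 1+0 = 1
i=1: val = 1+1 = 2
i=2: val = 2+2 = 4

4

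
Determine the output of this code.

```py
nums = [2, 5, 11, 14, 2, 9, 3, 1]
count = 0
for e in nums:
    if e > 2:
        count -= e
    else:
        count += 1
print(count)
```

e=2: not >2, count = 0+1 = 1
e=5: >2, count = 1-5 = -4
e=11: >2, count = (-4)-11 = -15
e=14: >2, count = (-15)-14 = -29
e=2: not >2, count = (-29)+1 = -28
e=9: >2, count = (-28)-9 = -37
e=3: >2, count = (-37)-3 = -40
e=1: not >2, count = (-40)+1 = -39

-39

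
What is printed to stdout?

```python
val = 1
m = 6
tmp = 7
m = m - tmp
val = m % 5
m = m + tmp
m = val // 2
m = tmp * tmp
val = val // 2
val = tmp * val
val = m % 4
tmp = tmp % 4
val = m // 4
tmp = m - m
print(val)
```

12

m = 6-7 = -1
val = (-1)%5 = 4
m = (-1)+7 = 6
m = 4//2 = 2
m = 7*7 = 49
val = 4//2 = 2
val = 7*2 = 14
val = 49%4 = 1
tmp = 7%4 = 3
val = 49//4 = 12
tmp = 49-49 = 0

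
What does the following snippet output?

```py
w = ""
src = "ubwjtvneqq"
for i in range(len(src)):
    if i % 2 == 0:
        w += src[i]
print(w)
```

i=0: add 'u' → 'u'
i=1: skip
i=2: add 'w' → 'uw'
i=3: skip
i=4: add 't' → 'uwt'
i=5: skip
i=6: add 'n' → 'uwtn'
i=7: skip
i=8: add 'q' → 'uwtnq'
i=9: skip

uwtnq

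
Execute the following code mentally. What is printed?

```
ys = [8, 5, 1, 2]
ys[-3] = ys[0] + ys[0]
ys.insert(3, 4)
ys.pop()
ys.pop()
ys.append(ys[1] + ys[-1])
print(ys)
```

[8, 16, 1, 17]

ys[-3] = ys[0]+ys[0] = 8+8 = 16 → [8, 16, 1, 2]
insert 4 at 3 → [8, 16, 1, 4, 2]
pop() removes 2 → [8, 16, 1, 4]
pop() removes 4 → [8, 16, 1]
append ys[1]+ys[-1] = 16+1 = 17 → [8, 16, 1, 17]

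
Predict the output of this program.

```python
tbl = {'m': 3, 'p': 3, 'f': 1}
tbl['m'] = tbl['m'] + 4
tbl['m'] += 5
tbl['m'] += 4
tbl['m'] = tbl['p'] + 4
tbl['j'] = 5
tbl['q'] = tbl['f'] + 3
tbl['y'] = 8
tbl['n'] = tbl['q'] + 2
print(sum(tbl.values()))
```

tbl['m'] = tbl['m']+4 = 7 → {'m': 7, 'p': 3, 'f': 1}
tbl['m'] = 7+5 = 12 → {'m': 12, 'p': 3, 'f': 1}
tbl['m'] = 12+4 = 16 → {'m': 16, 'p': 3, 'f': 1}
tbl['m'] = tbl['p']+4 = 7 → {'m': 7, 'p': 3, 'f': 1}
tbl['j'] = 5 → {'m': 7, 'p': 3, 'f': 1, 'j': 5}
tbl['q'] = tbl['f']+3 = 4 → {'m': 7, 'p': 3, 'f': 1, 'j': 5, 'q': 4}
tbl['y'] = 8 → {'m': 7, 'p': 3, 'f': 1, 'j': 5, 'q': 4, 'y': 8}
tbl['n'] = tbl['q']+2 = 6 → {'m': 7, 'p': 3, 'f': 1, 'j': 5, 'q': 4, 'y': 8, 'n': 6}
sum of values = 34

34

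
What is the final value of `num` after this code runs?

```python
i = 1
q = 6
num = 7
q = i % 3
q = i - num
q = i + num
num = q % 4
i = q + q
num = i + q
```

q = 1%3 = 1
q = 1-7 = -6
q = 1+7 = 8
num = 8%4 = 0
i = 8+8 = 16
num = 16+8 = 24

24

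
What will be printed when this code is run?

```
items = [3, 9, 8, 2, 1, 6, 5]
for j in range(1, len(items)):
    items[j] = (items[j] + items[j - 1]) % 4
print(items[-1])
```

2

j=1: items[1] = (9+3)%4 = 0 → [3, 0, 8, 2, 1, 6, 5]
j=2: items[2] = (8+0)%4 = 0 → [3, 0, 0, 2, 1, 6, 5]
j=3: items[3] = (2+0)%4 = 2 → [3, 0, 0, 2, 1, 6, 5]
j=4: items[4] = (1+2)%4 = 3 → [3, 0, 0, 2, 3, 6, 5]
j=5: items[5] = (6+3)%4 = 1 → [3, 0, 0, 2, 3, 1, 5]
j=6: items[6] = (5+1)%4 = 2 → [3, 0, 0, 2, 3, 1, 2]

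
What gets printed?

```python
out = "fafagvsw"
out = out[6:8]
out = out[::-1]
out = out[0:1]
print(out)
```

w

slice [6:8] → 'sw'
reverse → 'ws'
slice [0:1] → 'w'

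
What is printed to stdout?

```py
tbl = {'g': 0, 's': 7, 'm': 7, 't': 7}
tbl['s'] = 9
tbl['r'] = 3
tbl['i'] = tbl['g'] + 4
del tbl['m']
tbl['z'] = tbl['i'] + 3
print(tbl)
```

{'g': 0, 's': 9, 't': 7, 'r': 3, 'i': 4, 'z': 7}

tbl['s'] = 9 → {'g': 0, 's': 9, 'm': 7, 't': 7}
tbl['r'] = 3 → {'g': 0, 's': 9, 'm': 7, 't': 7, 'r': 3}
tbl['i'] = tbl['g']+4 = 4 → {'g': 0, 's': 9, 'm': 7, 't': 7, 'r': 3, 'i': 4}
del 'm' → {'g': 0, 's': 9, 't': 7, 'r': 3, 'i': 4}
tbl['z'] = tbl['i']+3 = 7 → {'g': 0, 's': 9, 't': 7, 'r': 3, 'i': 4, 'z': 7}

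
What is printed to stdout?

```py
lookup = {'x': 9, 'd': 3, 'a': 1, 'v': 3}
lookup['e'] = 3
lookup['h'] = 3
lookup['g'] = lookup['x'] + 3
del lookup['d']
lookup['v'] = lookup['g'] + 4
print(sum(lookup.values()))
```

lookup['e'] = 3 → {'x': 9, 'd': 3, 'a': 1, 'v': 3, 'e': 3}
lookup['h'] = 3 → {'x': 9, 'd': 3, 'a': 1, 'v': 3, 'e': 3, 'h': 3}
lookup['g'] = lookup['x']+3 = 12 → {'x': 9, 'd': 3, 'a': 1, 'v': 3, 'e': 3, 'h': 3, 'g': 12}
del 'd' → {'x': 9, 'a': 1, 'v': 3, 'e': 3, 'h': 3, 'g': 12}
lookup['v'] = lookup['g']+4 = 16 → {'x': 9, 'a': 1, 'v': 16, 'e': 3, 'h': 3, 'g': 12}
sum of values = 44

44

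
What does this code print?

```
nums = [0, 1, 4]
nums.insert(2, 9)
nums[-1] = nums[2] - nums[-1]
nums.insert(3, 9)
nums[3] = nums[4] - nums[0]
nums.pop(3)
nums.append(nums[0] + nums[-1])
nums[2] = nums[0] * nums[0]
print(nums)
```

insert 9 at 2 → [0, 1, 9, 4]
nums[-1] = nums[2]-nums[-1] = 9-4 = 5 → [0, 1, 9, 5]
insert 9 at 3 → [0, 1, 9, 9, 5]
nums[3] = nums[4]-nums[0] = 5-0 = 5 → [0, 1, 9, 5, 5]
pop(3) removes 5 → [0, 1, 9, 5]
append nums[0]+nums[-1] = 0+5 = 5 → [0, 1, 9, 5, 5]
nums[2] = nums[0]*nums[0] = 0*0 = 0 → [0, 1, 0, 5, 5]

[0, 1, 0, 5, 5]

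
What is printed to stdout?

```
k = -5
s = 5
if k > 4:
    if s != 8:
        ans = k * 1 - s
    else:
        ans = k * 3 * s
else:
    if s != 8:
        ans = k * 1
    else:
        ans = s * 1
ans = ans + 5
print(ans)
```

k=-5, s=5
k > 4 is False; s != 8 is True
→ ans = k * 1 = -5
ans = (-5)+5 = 0

0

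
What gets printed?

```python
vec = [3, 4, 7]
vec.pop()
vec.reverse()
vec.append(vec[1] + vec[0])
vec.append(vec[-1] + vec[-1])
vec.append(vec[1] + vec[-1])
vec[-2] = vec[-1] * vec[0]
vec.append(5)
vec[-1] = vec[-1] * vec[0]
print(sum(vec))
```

pop() removes 7 → [3, 4]
reverse → [4, 3]
append vec[1]+vec[0] = 3+4 = 7 → [4, 3, 7]
append vec[-1]+vec[-1] = 7+7 = 14 → [4, 3, 7, 14]
append vec[1]+vec[-1] = 3+14 = 17 → [4, 3, 7, 14, 17]
vec[-2] = vec[-1]*vec[0] = 17*4 = 68 → [4, 3, 7, 68, 17]
append 5 → [4, 3, 7, 68, 17, 5]
vec[-1] = vec[-1]*vec[0] = 5*4 = 20 → [4, 3, 7, 68, 17, 20]
sum = 119

119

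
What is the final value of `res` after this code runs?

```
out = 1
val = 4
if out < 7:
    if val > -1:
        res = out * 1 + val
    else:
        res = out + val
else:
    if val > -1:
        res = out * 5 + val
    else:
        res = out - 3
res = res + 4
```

out=1, val=4
out < 7 is True; val > -1 is True
→ res = out * 1 + val = 5
res = 5+4 = 9

9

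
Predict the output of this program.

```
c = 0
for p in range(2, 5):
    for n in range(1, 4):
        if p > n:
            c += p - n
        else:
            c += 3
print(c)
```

p=2,n=1: 2>1, c = 0+1 = 1
p=2,n=2: not 2>2, c = 1+3 = 4
p=2,n=3: not 2>3, c = 4+3 = 7
p=3,n=1: 3>1, c = 7+2 = 9
p=3,n=2: 3>2, c = 9+1 = 10
p=3,n=3: not 3>3, c = 10+3 = 13
p=4,n=1: 4>1, c = 13+3 = 16
p=4,n=2: 4>2, c = 16+2 = 18
p=4,n=3: 4>3, c = 18+1 = 19

19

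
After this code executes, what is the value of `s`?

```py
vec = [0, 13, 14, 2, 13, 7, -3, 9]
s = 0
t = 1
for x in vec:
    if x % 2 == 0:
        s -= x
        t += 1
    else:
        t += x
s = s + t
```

27

x=0: even, s = 0-0 = 0; t=2
x=13: not even; t=15
x=14: even, s = 0-14 = -14; t=16
x=2: even, s = (-14)-2 = -16; t=17
x=13: not even; t=30
x=7: not even; t=37
x=-3: not even; t=34
x=9: not even; t=43
s+t = (-16)+43 = 27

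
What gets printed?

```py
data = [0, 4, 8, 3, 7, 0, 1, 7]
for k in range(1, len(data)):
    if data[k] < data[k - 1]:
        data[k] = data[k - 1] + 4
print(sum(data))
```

k=1: 4>=0, unchanged → [0, 4, 8, 3, 7, 0, 1, 7]
k=2: 8>=4, unchanged → [0, 4, 8, 3, 7, 0, 1, 7]
k=3: 3<8, data[3] = 8+4 = 12 → [0, 4, 8, 12, 7, 0, 1, 7]
k=4: 7<12, data[4] = 12+4 = 16 → [0, 4, 8, 12, 16, 0, 1, 7]
k=5: 0<16, data[5] = 16+4 = 20 → [0, 4, 8, 12, 16, 20, 1, 7]
k=6: 1<20, data[6] = 20+4 = 24 → [0, 4, 8, 12, 16, 20, 24, 7]
k=7: 7<24, data[7] = 24+4 = 28 → [0, 4, 8, 12, 16, 20, 24, 28]
sum = 112

112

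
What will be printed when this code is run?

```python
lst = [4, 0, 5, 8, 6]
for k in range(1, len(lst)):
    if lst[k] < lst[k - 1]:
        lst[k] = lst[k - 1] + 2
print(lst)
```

k=1: 0<4, lst[1] = 4+2 = 6 → [4, 6, 5, 8, 6]
k=2: 5<6, lst[2] = 6+2 = 8 → [4, 6, 8, 8, 6]
k=3: 8>=8, unchanged → [4, 6, 8, 8, 6]
k=4: 6<8, lst[4] = 8+2 = 10 → [4, 6, 8, 8, 10]

[4, 6, 8, 8, 10]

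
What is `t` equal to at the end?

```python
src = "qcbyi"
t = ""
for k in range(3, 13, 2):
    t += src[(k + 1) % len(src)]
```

k=3: add src[4]='i' → 'i'
k=5: add src[1]='c' → 'ic'
k=7: add src[3]='y' → 'icy'
k=9: add src[0]='q' → 'icyq'
k=11: add src[2]='b' → 'icyqb'

'icyqb'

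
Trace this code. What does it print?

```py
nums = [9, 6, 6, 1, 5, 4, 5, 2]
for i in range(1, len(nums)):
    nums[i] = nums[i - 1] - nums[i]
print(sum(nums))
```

i=1: nums[1] = 9-6 = 3 → [9, 3, 6, 1, 5, 4, 5, 2]
i=2: nums[2] = 3-6 = -3 → [9, 3, -3, 1, 5, 4, 5, 2]
i=3: nums[3] = (-3)-1 = -4 → [9, 3, -3, -4, 5, 4, 5, 2]
i=4: nums[4] = (-4)-5 = -9 → [9, 3, -3, -4, -9, 4, 5, 2]
i=5: nums[5] = (-9)-4 = -13 → [9, 3, -3, -4, -9, -13, 5, 2]
i=6: nums[6] = (-13)-5 = -18 → [9, 3, -3, -4, -9, -13, -18, 2]
i=7: nums[7] = (-18)-2 = -20 → [9, 3, -3, -4, -9, -13, -18, -20]
sum = -55

-55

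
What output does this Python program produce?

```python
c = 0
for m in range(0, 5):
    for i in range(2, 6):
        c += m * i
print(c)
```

m=0,i=2: c = 0+0 = 0
m=0,i=3: c = 0+0 = 0
m=0,i=4: c = 0+0 = 0
m=0,i=5: c = 0+0 = 0
m=1,i=2: c = 0+2 = 2
m=1,i=3: c = 2+3 = 5
m=1,i=4: c = 5+4 = 9
m=1,i=5: c = 9+5 = 14
m=2,i=2: c = 14+4 = 18
m=2,i=3: c = 18+6 = 24
m=2,i=4: c = 24+8 = 32
m=2,i=5: c = 32+10 = 42
m=3,i=2: c = 42+6 = 48
m=3,i=3: c = 48+9 = 57
m=3,i=4: c = 57+12 = 69
m=3,i=5: c = 69+15 = 84
m=4,i=2: c = 84+8 = 92
m=4,i=3: c = 92+12 = 104
m=4,i=4: c = 104+16 = 120
m=4,i=5: c = 120+20 = 140

140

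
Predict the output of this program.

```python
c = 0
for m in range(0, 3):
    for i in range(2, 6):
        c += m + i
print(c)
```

m=0,i=2: c = 0+2 = 2
m=0,i=3: c = 2+3 = 5
m=0,i=4: c = 5+4 = 9
m=0,i=5: c = 9+5 = 14
m=1,i=2: c = 14+3 = 17
m=1,i=3: c = 17+4 = 21
m=1,i=4: c = 21+5 = 26
m=1,i=5: c = 26+6 = 32
m=2,i=2: c = 32+4 = 36
m=2,i=3: c = 36+5 = 41
m=2,i=4: c = 41+6 = 47
m=2,i=5: c = 47+7 = 54

54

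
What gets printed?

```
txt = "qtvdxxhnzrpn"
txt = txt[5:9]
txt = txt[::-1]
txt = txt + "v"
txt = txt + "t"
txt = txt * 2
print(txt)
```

slice [5:9] → 'xhnz'
reverse → 'znhx'
+ 'v' → 'znhxv'
+ 't' → 'znhxvt'
repeat ×2 → 'znhxvtznhxvt'

znhxvtznhxvt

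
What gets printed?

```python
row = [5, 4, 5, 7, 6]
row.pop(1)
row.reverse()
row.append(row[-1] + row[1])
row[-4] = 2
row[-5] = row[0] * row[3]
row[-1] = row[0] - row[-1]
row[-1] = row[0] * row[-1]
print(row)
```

[30, 2, 5, 5, 540]

pop(1) removes 4 → [5, 5, 7, 6]
reverse → [6, 7, 5, 5]
append row[-1]+row[1] = 5+7 = 12 → [6, 7, 5, 5, 12]
row[-4] = 2 → [6, 2, 5, 5, 12]
row[-5] = row[0]*row[3] = 6*5 = 30 → [30, 2, 5, 5, 12]
row[-1] = row[0]-row[-1] = 30-12 = 18 → [30, 2, 5, 5, 18]
row[-1] = row[0]*row[-1] = 30*18 = 540 → [30, 2, 5, 5, 540]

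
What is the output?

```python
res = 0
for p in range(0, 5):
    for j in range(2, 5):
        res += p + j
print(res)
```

p=0,j=2: res = 0+2 = 2
p=0,j=3: res = 2+3 = 5
p=0,j=4: res = 5+4 = 9
p=1,j=2: res = 9+3 = 12
p=1,j=3: res = 12+4 = 16
p=1,j=4: res = 16+5 = 21
p=2,j=2: res = 21+4 = 25
p=2,j=3: res = 25+5 = 30
p=2,j=4: res = 30+6 = 36
p=3,j=2: res = 36+5 = 41
p=3,j=3: res = 41+6 = 47
p=3,j=4: res = 47+7 = 54
p=4,j=2: res = 54+6 = 60
p=4,j=3: res = 60+7 = 67
p=4,j=4: res = 67+8 = 75

75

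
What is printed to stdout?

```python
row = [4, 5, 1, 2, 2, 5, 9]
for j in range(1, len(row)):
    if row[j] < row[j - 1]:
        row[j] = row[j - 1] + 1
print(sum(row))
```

48

j=1: 5>=4, unchanged → [4, 5, 1, 2, 2, 5, 9]
j=2: 1<5, row[2] = 5+1 = 6 → [4, 5, 6, 2, 2, 5, 9]
j=3: 2<6, row[3] = 6+1 = 7 → [4, 5, 6, 7, 2, 5, 9]
j=4: 2<7, row[4] = 7+1 = 8 → [4, 5, 6, 7, 8, 5, 9]
j=5: 5<8, row[5] = 8+1 = 9 → [4, 5, 6, 7, 8, 9, 9]
j=6: 9>=9, unchanged → [4, 5, 6, 7, 8, 9, 9]
sum = 48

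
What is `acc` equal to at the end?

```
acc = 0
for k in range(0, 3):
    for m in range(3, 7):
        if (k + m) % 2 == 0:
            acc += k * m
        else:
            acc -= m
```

k=0,m=3: odd sum, acc = 0-3 = -3
k=0,m=4: even sum, acc = (-3)+0 = -3
k=0,m=5: odd sum, acc = (-3)-5 = -8
k=0,m=6: even sum, acc = (-8)+0 = -8
k=1,m=3: even sum, acc = (-8)+3 = -5
k=1,m=4: odd sum, acc = (-5)-4 = -9
k=1,m=5: even sum, acc = (-9)+5 = -4
k=1,m=6: odd sum, acc = (-4)-6 = -10
k=2,m=3: odd sum, acc = (-10)-3 = -13
k=2,m=4: even sum, acc = (-13)+8 = -5
k=2,m=5: odd sum, acc = (-5)-5 = -10
k=2,m=6: even sum, acc = (-10)+12 = 2

2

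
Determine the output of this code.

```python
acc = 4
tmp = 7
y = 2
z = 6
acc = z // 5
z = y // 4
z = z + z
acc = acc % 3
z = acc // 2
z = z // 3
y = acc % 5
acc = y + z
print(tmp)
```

acc = 6//5 = 1
z = 2//4 = 0
z = 0+0 = 0
acc = 1%3 = 1
z = 1//2 = 0
z = 0//3 = 0
y = 1%5 = 1
acc = 1+0 = 1

7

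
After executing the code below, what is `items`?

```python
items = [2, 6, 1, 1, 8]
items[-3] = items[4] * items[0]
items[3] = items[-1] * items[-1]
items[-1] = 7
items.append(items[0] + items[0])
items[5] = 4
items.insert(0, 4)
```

[4, 2, 6, 16, 64, 7, 4]

items[-3] = items[4]*items[0] = 8*2 = 16 → [2, 6, 16, 1, 8]
items[3] = items[-1]*items[-1] = 8*8 = 64 → [2, 6, 16, 64, 8]
items[-1] = 7 → [2, 6, 16, 64, 7]
append items[0]+items[0] = 2+2 = 4 → [2, 6, 16, 64, 7, 4]
items[5] = 4 → [2, 6, 16, 64, 7, 4]
insert 4 at 0 → [4, 2, 6, 16, 64, 7, 4]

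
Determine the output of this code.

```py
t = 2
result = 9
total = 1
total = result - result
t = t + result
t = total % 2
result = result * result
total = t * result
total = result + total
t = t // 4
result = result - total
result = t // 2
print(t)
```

0

total = 9-9 = 0
t = 2+9 = 11
t = 0%2 = 0
result = 9*9 = 81
total = 0*81 = 0
total = 81+0 = 81
t = 0//4 = 0
result = 81-81 = 0
result = 0//2 = 0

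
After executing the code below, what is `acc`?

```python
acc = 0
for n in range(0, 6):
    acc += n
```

15

n=0: acc = 0+0 = 0
n=1: acc = 0+1 = 1
n=2: acc = 1+2 = 3
n=3: acc = 3+3 = 6
n=4: acc = 6+4 = 10
n=5: acc = 10+5 = 15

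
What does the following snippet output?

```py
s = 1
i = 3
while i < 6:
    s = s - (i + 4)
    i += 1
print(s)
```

i=3: s = 1-7 = -6
i=4: s = (-6)-8 = -14
i=5: s = (-14)-9 = -23

-23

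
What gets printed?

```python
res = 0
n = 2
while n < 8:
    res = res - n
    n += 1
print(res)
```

n=2: res = 0-2 = -2
n=3: res = (-2)-3 = -5
n=4: res = (-5)-4 = -9
n=5: res = (-9)-5 = -14
n=6: res = (-14)-6 = -20
n=7: res = (-20)-7 = -27

-27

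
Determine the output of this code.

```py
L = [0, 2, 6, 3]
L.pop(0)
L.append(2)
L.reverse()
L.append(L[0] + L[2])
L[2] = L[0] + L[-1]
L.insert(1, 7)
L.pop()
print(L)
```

pop(0) removes 0 → [2, 6, 3]
append 2 → [2, 6, 3, 2]
reverse → [2, 3, 6, 2]
append L[0]+L[2] = 2+6 = 8 → [2, 3, 6, 2, 8]
L[2] = L[0]+L[-1] = 2+8 = 10 → [2, 3, 10, 2, 8]
insert 7 at 1 → [2, 7, 3, 10, 2, 8]
pop() removes 8 → [2, 7, 3, 10, 2]

[2, 7, 3, 10, 2]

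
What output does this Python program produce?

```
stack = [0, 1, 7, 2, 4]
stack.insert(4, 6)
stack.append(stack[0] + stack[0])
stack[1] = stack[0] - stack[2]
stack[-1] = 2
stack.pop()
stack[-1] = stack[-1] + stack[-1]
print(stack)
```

insert 6 at 4 → [0, 1, 7, 2, 6, 4]
append stack[0]+stack[0] = 0+0 = 0 → [0, 1, 7, 2, 6, 4, 0]
stack[1] = stack[0]-stack[2] = 0-7 = -7 → [0, -7, 7, 2, 6, 4, 0]
stack[-1] = 2 → [0, -7, 7, 2, 6, 4, 2]
pop() removes 2 → [0, -7, 7, 2, 6, 4]
stack[-1] = stack[-1]+stack[-1] = 4+4 = 8 → [0, -7, 7, 2, 6, 8]

[0, -7, 7, 2, 6, 8]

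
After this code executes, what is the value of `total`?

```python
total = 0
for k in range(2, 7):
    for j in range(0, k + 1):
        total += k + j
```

k=2,j=0: total = 0+2 = 2
k=2,j=1: total = 2+3 = 5
k=2,j=2: total = 5+4 = 9
k=3,j=0: total = 9+3 = 12
k=3,j=1: total = 12+4 = 16
k=3,j=2: total = 16+5 = 21
k=3,j=3: total = 21+6 = 27
k=4,j=0: total = 27+4 = 31
k=4,j=1: total = 31+5 = 36
k=4,j=2: total = 36+6 = 42
k=4,j=3: total = 42+7 = 49
k=4,j=4: total = 49+8 = 57
k=5,j=0: total = 57+5 = 62
k=5,j=1: total = 62+6 = 68
k=5,j=2: total = 68+7 = 75
k=5,j=3: total = 75+8 = 83
k=5,j=4: total = 83+9 = 92
k=5,j=5: total = 92+10 = 102
k=6,j=0: total = 102+6 = 108
k=6,j=1: total = 108+7 = 115
k=6,j=2: total = 115+8 = 123
k=6,j=3: total = 123+9 = 132
k=6,j=4: total = 132+10 = 142
k=6,j=5: total = 142+11 = 153
k=6,j=6: total = 153+12 = 165

165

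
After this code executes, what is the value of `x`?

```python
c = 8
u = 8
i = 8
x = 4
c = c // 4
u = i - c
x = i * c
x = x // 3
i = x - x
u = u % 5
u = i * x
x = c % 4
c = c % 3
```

2

c = 8//4 = 2
u = 8-2 = 6
x = 8*2 = 16
x = 16//3 = 5
i = 5-5 = 0
u = 6%5 = 1
u = 0*5 = 0
x = 2%4 = 2
c = 2%3 = 2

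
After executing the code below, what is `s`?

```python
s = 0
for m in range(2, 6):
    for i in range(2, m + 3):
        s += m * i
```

275

m=2,i=2: s = 0+4 = 4
m=2,i=3: s = 4+6 = 10
m=2,i=4: s = 10+8 = 18
m=3,i=2: s = 18+6 = 24
m=3,i=3: s = 24+9 = 33
m=3,i=4: s = 33+12 = 45
m=3,i=5: s = 45+15 = 60
m=4,i=2: s = 60+8 = 68
m=4,i=3: s = 68+12 = 80
m=4,i=4: s = 80+16 = 96
m=4,i=5: s = 96+20 = 116
m=4,i=6: s = 116+24 = 140
m=5,i=2: s = 140+10 = 150
m=5,i=3: s = 150+15 = 165
m=5,i=4: s = 165+20 = 185
m=5,i=5: s = 185+25 = 210
m=5,i=6: s = 210+30 = 240
m=5,i=7: s = 240+35 = 275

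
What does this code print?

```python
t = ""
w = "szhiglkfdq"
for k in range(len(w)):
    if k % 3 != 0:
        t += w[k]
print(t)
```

k=0: skip
k=1: add 'z' → 'z'
k=2: add 'h' → 'zh'
k=3: skip
k=4: add 'g' → 'zhg'
k=5: add 'l' → 'zhgl'
k=6: skip
k=7: add 'f' → 'zhglf'
k=8: add 'd' → 'zhglfd'
k=9: skip

zhglfd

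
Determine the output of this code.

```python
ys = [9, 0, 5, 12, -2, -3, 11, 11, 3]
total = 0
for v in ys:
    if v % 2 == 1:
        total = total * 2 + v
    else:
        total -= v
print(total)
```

253

v=9: odd, total = 0*2+9 = 9
v=0: not odd, total = 9-0 = 9
v=5: odd, total = 9*2+5 = 23
v=12: not odd, total = 23-12 = 11
v=-2: not odd, total = 11-(-2) = 13
v=-3: odd, total = 13*2+(-3) = 23
v=11: odd, total = 23*2+11 = 57
v=11: odd, total = 57*2+11 = 125
v=3: odd, total = 125*2+3 = 253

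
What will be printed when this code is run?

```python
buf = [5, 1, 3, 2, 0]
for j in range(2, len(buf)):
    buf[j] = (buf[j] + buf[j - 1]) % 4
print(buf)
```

[5, 1, 0, 2, 2]

j=2: buf[2] = (3+1)%4 = 0 → [5, 1, 0, 2, 0]
j=3: buf[3] = (2+0)%4 = 2 → [5, 1, 0, 2, 0]
j=4: buf[4] = (0+2)%4 = 2 → [5, 1, 0, 2, 2]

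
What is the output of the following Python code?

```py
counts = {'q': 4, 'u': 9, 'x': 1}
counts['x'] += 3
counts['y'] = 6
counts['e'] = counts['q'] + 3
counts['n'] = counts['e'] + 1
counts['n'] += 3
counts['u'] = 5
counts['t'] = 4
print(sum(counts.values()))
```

counts['x'] = 1+3 = 4 → {'q': 4, 'u': 9, 'x': 4}
counts['y'] = 6 → {'q': 4, 'u': 9, 'x': 4, 'y': 6}
counts['e'] = counts['q']+3 = 7 → {'q': 4, 'u': 9, 'x': 4, 'y': 6, 'e': 7}
counts['n'] = counts['e']+1 = 8 → {'q': 4, 'u': 9, 'x': 4, 'y': 6, 'e': 7, 'n': 8}
counts['n'] = 8+3 = 11 → {'q': 4, 'u': 9, 'x': 4, 'y': 6, 'e': 7, 'n': 11}
counts['u'] = 5 → {'q': 4, 'u': 5, 'x': 4, 'y': 6, 'e': 7, 'n': 11}
counts['t'] = 4 → {'q': 4, 'u': 5, 'x': 4, 'y': 6, 'e': 7, 'n': 11, 't': 4}
sum of values = 41

41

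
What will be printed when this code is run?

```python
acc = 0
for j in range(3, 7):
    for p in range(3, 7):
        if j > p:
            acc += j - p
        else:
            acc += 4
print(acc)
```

50

j=3,p=3: not 3>3, acc = 0+4 = 4
j=3,p=4: not 3>4, acc = 4+4 = 8
j=3,p=5: not 3>5, acc = 8+4 = 12
j=3,p=6: not 3>6, acc = 12+4 = 16
j=4,p=3: 4>3, acc = 16+1 = 17
j=4,p=4: not 4>4, acc = 17+4 = 21
j=4,p=5: not 4>5, acc = 21+4 = 25
j=4,p=6: not 4>6, acc = 25+4 = 29
j=5,p=3: 5>3, acc = 29+2 = 31
j=5,p=4: 5>4, acc = 31+1 = 32
j=5,p=5: not 5>5, acc = 32+4 = 36
j=5,p=6: not 5>6, acc = 36+4 = 40
j=6,p=3: 6>3, acc = 40+3 = 43
j=6,p=4: 6>4, acc = 43+2 = 45
j=6,p=5: 6>5, acc = 45+1 = 46
j=6,p=6: not 6>6, acc = 46+4 = 50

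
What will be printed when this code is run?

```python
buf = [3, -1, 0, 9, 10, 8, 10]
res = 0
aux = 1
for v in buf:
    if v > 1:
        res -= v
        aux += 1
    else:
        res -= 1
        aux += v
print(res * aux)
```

-210

v=3: >1, res = 0-3 = -3; aux=2
v=-1: not >1, res = (-3)-1 = -4; aux=1
v=0: not >1, res = (-4)-1 = -5; aux=1
v=9: >1, res = (-5)-9 = -14; aux=2
v=10: >1, res = (-14)-10 = -24; aux=3
v=8: >1, res = (-24)-8 = -32; aux=4
v=10: >1, res = (-32)-10 = -42; aux=5
res*aux = (-42)*5 = -210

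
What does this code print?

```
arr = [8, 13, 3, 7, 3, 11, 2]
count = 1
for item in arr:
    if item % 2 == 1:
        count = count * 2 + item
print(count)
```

item=8: not odd
item=13: odd, count = 1*2+13 = 15
item=3: odd, count = 15*2+3 = 33
item=7: odd, count = 33*2+7 = 73
item=3: odd, count = 73*2+3 = 149
item=11: odd, count = 149*2+11 = 309
item=2: not odd

309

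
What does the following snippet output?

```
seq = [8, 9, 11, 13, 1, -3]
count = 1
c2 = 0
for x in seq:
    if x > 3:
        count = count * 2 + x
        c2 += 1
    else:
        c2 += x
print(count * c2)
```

x=8: >3, count = 1*2+8 = 10; c2=1
x=9: >3, count = 10*2+9 = 29; c2=2
x=11: >3, count = 29*2+11 = 69; c2=3
x=13: >3, count = 69*2+13 = 151; c2=4
x=1: not >3; c2=5
x=-3: not >3; c2=2
count*c2 = 151*2 = 302

302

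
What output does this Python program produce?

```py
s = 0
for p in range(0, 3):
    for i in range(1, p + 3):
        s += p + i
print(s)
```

30

p=0,i=1: s = 0+1 = 1
p=0,i=2: s = 1+2 = 3
p=1,i=1: s = 3+2 = 5
p=1,i=2: s = 5+3 = 8
p=1,i=3: s = 8+4 = 12
p=2,i=1: s = 12+3 = 15
p=2,i=2: s = 15+4 = 19
p=2,i=3: s = 19+5 = 24
p=2,i=4: s = 24+6 = 30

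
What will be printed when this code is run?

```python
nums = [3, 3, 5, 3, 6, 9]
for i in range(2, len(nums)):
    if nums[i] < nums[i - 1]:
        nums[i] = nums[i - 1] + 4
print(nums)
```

[3, 3, 5, 9, 13, 17]

i=2: 5>=3, unchanged → [3, 3, 5, 3, 6, 9]
i=3: 3<5, nums[3] = 5+4 = 9 → [3, 3, 5, 9, 6, 9]
i=4: 6<9, nums[4] = 9+4 = 13 → [3, 3, 5, 9, 13, 9]
i=5: 9<13, nums[5] = 13+4 = 17 → [3, 3, 5, 9, 13, 17]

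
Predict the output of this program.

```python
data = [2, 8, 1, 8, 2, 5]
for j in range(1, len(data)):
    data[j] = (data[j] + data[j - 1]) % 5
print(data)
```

j=1: data[1] = (8+2)%5 = 0 → [2, 0, 1, 8, 2, 5]
j=2: data[2] = (1+0)%5 = 1 → [2, 0, 1, 8, 2, 5]
j=3: data[3] = (8+1)%5 = 4 → [2, 0, 1, 4, 2, 5]
j=4: data[4] = (2+4)%5 = 1 → [2, 0, 1, 4, 1, 5]
j=5: data[5] = (5+1)%5 = 1 → [2, 0, 1, 4, 1, 1]

[2, 0, 1, 4, 1, 1]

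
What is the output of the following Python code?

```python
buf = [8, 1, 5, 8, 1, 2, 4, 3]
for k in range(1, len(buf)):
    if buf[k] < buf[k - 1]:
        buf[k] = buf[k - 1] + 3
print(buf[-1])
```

29

k=1: 1<8, buf[1] = 8+3 = 11 → [8, 11, 5, 8, 1, 2, 4, 3]
k=2: 5<11, buf[2] = 11+3 = 14 → [8, 11, 14, 8, 1, 2, 4, 3]
k=3: 8<14, buf[3] = 14+3 = 17 → [8, 11, 14, 17, 1, 2, 4, 3]
k=4: 1<17, buf[4] = 17+3 = 20 → [8, 11, 14, 17, 20, 2, 4, 3]
k=5: 2<20, buf[5] = 20+3 = 23 → [8, 11, 14, 17, 20, 23, 4, 3]
k=6: 4<23, buf[6] = 23+3 = 26 → [8, 11, 14, 17, 20, 23, 26, 3]
k=7: 3<26, buf[7] = 26+3 = 29 → [8, 11, 14, 17, 20, 23, 26, 29]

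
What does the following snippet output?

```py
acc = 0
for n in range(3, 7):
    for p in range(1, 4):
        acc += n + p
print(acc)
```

78

n=3,p=1: acc = 0+4 = 4
n=3,p=2: acc = 4+5 = 9
n=3,p=3: acc = 9+6 = 15
n=4,p=1: acc = 15+5 = 20
n=4,p=2: acc = 20+6 = 26
n=4,p=3: acc = 26+7 = 33
n=5,p=1: acc = 33+6 = 39
n=5,p=2: acc = 39+7 = 46
n=5,p=3: acc = 46+8 = 54
n=6,p=1: acc = 54+7 = 61
n=6,p=2: acc = 61+8 = 69
n=6,p=3: acc = 69+9 = 78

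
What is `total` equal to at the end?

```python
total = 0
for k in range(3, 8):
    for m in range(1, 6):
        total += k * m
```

k=3,m=1: total = 0+3 = 3
k=3,m=2: total = 3+6 = 9
k=3,m=3: total = 9+9 = 18
k=3,m=4: total = 18+12 = 30
k=3,m=5: total = 30+15 = 45
k=4,m=1: total = 45+4 = 49
k=4,m=2: total = 49+8 = 57
k=4,m=3: total = 57+12 = 69
k=4,m=4: total = 69+16 = 85
k=4,m=5: total = 85+20 = 105
k=5,m=1: total = 105+5 = 110
k=5,m=2: total = 110+10 = 120
k=5,m=3: total = 120+15 = 135
k=5,m=4: total = 135+20 = 155
k=5,m=5: total = 155+25 = 180
k=6,m=1: total = 180+6 = 186
k=6,m=2: total = 186+12 = 198
k=6,m=3: total = 198+18 = 216
k=6,m=4: total = 216+24 = 240
k=6,m=5: total = 240+30 = 270
k=7,m=1: total = 270+7 = 277
k=7,m=2: total = 277+14 = 291
k=7,m=3: total = 291+21 = 312
k=7,m=4: total = 312+28 = 340
k=7,m=5: total = 340+35 = 375

375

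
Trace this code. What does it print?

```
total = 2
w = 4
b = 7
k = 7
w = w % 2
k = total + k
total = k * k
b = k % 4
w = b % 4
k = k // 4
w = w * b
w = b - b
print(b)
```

w = 4%2 = 0
k = 2+7 = 9
total = 9*9 = 81
b = 9%4 = 1
w = 1%4 = 1
k = 9//4 = 2
w = 1*1 = 1
w = 1-1 = 0

1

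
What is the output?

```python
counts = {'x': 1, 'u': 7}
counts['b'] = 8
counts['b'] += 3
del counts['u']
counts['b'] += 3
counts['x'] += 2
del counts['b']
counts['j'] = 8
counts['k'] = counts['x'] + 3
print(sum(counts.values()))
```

17

counts['b'] = 8 → {'x': 1, 'u': 7, 'b': 8}
counts['b'] = 8+3 = 11 → {'x': 1, 'u': 7, 'b': 11}
del 'u' → {'x': 1, 'b': 11}
counts['b'] = 11+3 = 14 → {'x': 1, 'b': 14}
counts['x'] = 1+2 = 3 → {'x': 3, 'b': 14}
del 'b' → {'x': 3}
counts['j'] = 8 → {'x': 3, 'j': 8}
counts['k'] = counts['x']+3 = 6 → {'x': 3, 'j': 8, 'k': 6}
sum of values = 17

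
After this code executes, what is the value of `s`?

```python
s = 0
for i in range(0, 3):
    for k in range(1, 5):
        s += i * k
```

i=0,k=1: s = 0+0 = 0
i=0,k=2: s = 0+0 = 0
i=0,k=3: s = 0+0 = 0
i=0,k=4: s = 0+0 = 0
i=1,k=1: s = 0+1 = 1
i=1,k=2: s = 1+2 = 3
i=1,k=3: s = 3+3 = 6
i=1,k=4: s = 6+4 = 10
i=2,k=1: s = 10+2 = 12
i=2,k=2: s = 12+4 = 16
i=2,k=3: s = 16+6 = 22
i=2,k=4: s = 22+8 = 30

30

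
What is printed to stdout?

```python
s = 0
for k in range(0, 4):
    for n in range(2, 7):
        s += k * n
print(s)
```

120

k=0,n=2: s = 0+0 = 0
k=0,n=3: s = 0+0 = 0
k=0,n=4: s = 0+0 = 0
k=0,n=5: s = 0+0 = 0
k=0,n=6: s = 0+0 = 0
k=1,n=2: s = 0+2 = 2
k=1,n=3: s = 2+3 = 5
k=1,n=4: s = 5+4 = 9
k=1,n=5: s = 9+5 = 14
k=1,n=6: s = 14+6 = 20
k=2,n=2: s = 20+4 = 24
k=2,n=3: s = 24+6 = 30
k=2,n=4: s = 30+8 = 38
k=2,n=5: s = 38+10 = 48
k=2,n=6: s = 48+12 = 60
k=3,n=2: s = 60+6 = 66
k=3,n=3: s = 66+9 = 75
k=3,n=4: s = 75+12 = 87
k=3,n=5: s = 87+15 = 102
k=3,n=6: s = 102+18 = 120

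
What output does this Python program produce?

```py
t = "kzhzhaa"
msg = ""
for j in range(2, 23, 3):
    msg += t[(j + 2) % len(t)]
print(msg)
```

j=2: add t[4]='h' → 'h'
j=5: add t[0]='k' → 'hk'
j=8: add t[3]='z' → 'hkz'
j=11: add t[6]='a' → 'hkza'
j=14: add t[2]='h' → 'hkzah'
j=17: add t[5]='a' → 'hkzaha'
j=20: add t[1]='z' → 'hkzahaz'

hkzahaz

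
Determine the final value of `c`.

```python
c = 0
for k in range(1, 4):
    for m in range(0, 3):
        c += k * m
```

18

k=1,m=0: c = 0+0 = 0
k=1,m=1: c = 0+1 = 1
k=1,m=2: c = 1+2 = 3
k=2,m=0: c = 3+0 = 3
k=2,m=1: c = 3+2 = 5
k=2,m=2: c = 5+4 = 9
k=3,m=0: c = 9+0 = 9
k=3,m=1: c = 9+3 = 12
k=3,m=2: c = 12+6 = 18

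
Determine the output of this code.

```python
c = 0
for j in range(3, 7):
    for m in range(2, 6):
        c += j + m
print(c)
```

128

j=3,m=2: c = 0+5 = 5
j=3,m=3: c = 5+6 = 11
j=3,m=4: c = 11+7 = 18
j=3,m=5: c = 18+8 = 26
j=4,m=2: c = 26+6 = 32
j=4,m=3: c = 32+7 = 39
j=4,m=4: c = 39+8 = 47
j=4,m=5: c = 47+9 = 56
j=5,m=2: c = 56+7 = 63
j=5,m=3: c = 63+8 = 71
j=5,m=4: c = 71+9 = 80
j=5,m=5: c = 80+10 = 90
j=6,m=2: c = 90+8 = 98
j=6,m=3: c = 98+9 = 107
j=6,m=4: c = 107+10 = 117
j=6,m=5: c = 117+11 = 128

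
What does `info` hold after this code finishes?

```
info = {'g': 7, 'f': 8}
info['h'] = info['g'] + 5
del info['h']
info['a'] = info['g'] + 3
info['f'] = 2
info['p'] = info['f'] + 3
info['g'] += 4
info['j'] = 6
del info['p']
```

{'g': 11, 'f': 2, 'a': 10, 'j': 6}

info['h'] = info['g']+5 = 12 → {'g': 7, 'f': 8, 'h': 12}
del 'h' → {'g': 7, 'f': 8}
info['a'] = info['g']+3 = 10 → {'g': 7, 'f': 8, 'a': 10}
info['f'] = 2 → {'g': 7, 'f': 2, 'a': 10}
info['p'] = info['f']+3 = 5 → {'g': 7, 'f': 2, 'a': 10, 'p': 5}
info['g'] = 7+4 = 11 → {'g': 11, 'f': 2, 'a': 10, 'p': 5}
info['j'] = 6 → {'g': 11, 'f': 2, 'a': 10, 'p': 5, 'j': 6}
del 'p' → {'g': 11, 'f': 2, 'a': 10, 'j': 6}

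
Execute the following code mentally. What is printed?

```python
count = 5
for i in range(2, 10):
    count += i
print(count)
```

49

i=2: count = 5+2 = 7
i=3: count = 7+3 = 10
i=4: count = 10+4 = 14
i=5: count = 14+5 = 19
i=6: count = 19+6 = 25
i=7: count = 25+7 = 32
i=8: count = 32+8 = 40
i=9: count = 40+9 = 49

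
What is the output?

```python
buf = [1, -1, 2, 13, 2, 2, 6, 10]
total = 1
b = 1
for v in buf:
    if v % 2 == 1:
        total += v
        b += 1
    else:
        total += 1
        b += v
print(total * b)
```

v=1: odd, total = 1+1 = 2; b=2
v=-1: odd, total = 2+(-1) = 1; b=3
v=2: not odd, total = 1+1 = 2; b=5
v=13: odd, total = 2+13 = 15; b=6
v=2: not odd, total = 15+1 = 16; b=8
v=2: not odd, total = 16+1 = 17; b=10
v=6: not odd, total = 17+1 = 18; b=16
v=10: not odd, total = 18+1 = 19; b=26
total*b = 19*26 = 494

494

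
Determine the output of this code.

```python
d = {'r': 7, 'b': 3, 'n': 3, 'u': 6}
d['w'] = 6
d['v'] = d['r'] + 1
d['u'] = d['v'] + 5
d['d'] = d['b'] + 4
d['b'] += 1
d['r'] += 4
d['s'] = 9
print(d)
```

d['w'] = 6 → {'r': 7, 'b': 3, 'n': 3, 'u': 6, 'w': 6}
d['v'] = d['r']+1 = 8 → {'r': 7, 'b': 3, 'n': 3, 'u': 6, 'w': 6, 'v': 8}
d['u'] = d['v']+5 = 13 → {'r': 7, 'b': 3, 'n': 3, 'u': 13, 'w': 6, 'v': 8}
d['d'] = d['b']+4 = 7 → {'r': 7, 'b': 3, 'n': 3, 'u': 13, 'w': 6, 'v': 8, 'd': 7}
d['b'] = 3+1 = 4 → {'r': 7, 'b': 4, 'n': 3, 'u': 13, 'w': 6, 'v': 8, 'd': 7}
d['r'] = 7+4 = 11 → {'r': 11, 'b': 4, 'n': 3, 'u': 13, 'w': 6, 'v': 8, 'd': 7}
d['s'] = 9 → {'r': 11, 'b': 4, 'n': 3, 'u': 13, 'w': 6, 'v': 8, 'd': 7, 's': 9}

{'r': 11, 'b': 4, 'n': 3, 'u': 13, 'w': 6, 'v': 8, 'd': 7, 's': 9}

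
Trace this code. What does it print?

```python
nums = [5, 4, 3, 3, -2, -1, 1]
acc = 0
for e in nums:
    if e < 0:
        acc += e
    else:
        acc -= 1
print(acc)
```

-8

e=5: not <0, acc = 0-1 = -1
e=4: not <0, acc = (-1)-1 = -2
e=3: not <0, acc = (-2)-1 = -3
e=3: not <0, acc = (-3)-1 = -4
e=-2: <0, acc = (-4)+(-2) = -6
e=-1: <0, acc = (-6)+(-1) = -7
e=1: not <0, acc = (-7)-1 = -8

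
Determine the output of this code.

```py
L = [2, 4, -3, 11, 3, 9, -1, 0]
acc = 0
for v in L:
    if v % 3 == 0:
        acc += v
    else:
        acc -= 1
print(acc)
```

5

v=2: not %3==0, acc = 0-1 = -1
v=4: not %3==0, acc = (-1)-1 = -2
v=-3: %3==0, acc = (-2)+(-3) = -5
v=11: not %3==0, acc = (-5)-1 = -6
v=3: %3==0, acc = (-6)+3 = -3
v=9: %3==0, acc = (-3)+9 = 6
v=-1: not %3==0, acc = 6-1 = 5
v=0: %3==0, acc = 5+0 = 5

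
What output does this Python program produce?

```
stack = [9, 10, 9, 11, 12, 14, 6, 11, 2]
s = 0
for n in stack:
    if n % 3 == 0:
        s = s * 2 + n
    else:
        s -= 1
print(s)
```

n=9: %3==0, s = 0*2+9 = 9
n=10: not %3==0, s = 9-1 = 8
n=9: %3==0, s = 8*2+9 = 25
n=11: not %3==0, s = 25-1 = 24
n=12: %3==0, s = 24*2+12 = 60
n=14: not %3==0, s = 60-1 = 59
n=6: %3==0, s = 59*2+6 = 124
n=11: not %3==0, s = 124-1 = 123
n=2: not %3==0, s = 123-1 = 122

122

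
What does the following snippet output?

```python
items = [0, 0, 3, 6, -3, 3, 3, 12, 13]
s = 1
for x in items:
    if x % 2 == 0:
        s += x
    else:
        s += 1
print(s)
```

x=0: even, s = 1+0 = 1
x=0: even, s = 1+0 = 1
x=3: not even, s = 1+1 = 2
x=6: even, s = 2+6 = 8
x=-3: not even, s = 8+1 = 9
x=3: not even, s = 9+1 = 10
x=3: not even, s = 10+1 = 11
x=12: even, s = 11+12 = 23
x=13: not even, s = 23+1 = 24

24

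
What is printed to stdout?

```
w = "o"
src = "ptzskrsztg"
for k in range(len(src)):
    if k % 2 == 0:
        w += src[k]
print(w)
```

opzkst

k=0: add 'p' → 'op'
k=1: skip
k=2: add 'z' → 'opz'
k=3: skip
k=4: add 'k' → 'opzk'
k=5: skip
k=6: add 's' → 'opzks'
k=7: skip
k=8: add 't' → 'opzkst'
k=9: skip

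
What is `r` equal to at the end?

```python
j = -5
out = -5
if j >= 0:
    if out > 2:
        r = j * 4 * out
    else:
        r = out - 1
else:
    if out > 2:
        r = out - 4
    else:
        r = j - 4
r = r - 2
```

j=-5, out=-5
j >= 0 is False; out > 2 is False
→ r = j - 4 = -9
r = (-9)-2 = -11

-11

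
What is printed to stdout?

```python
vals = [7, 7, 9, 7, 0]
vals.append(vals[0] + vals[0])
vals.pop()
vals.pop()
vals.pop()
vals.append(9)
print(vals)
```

append vals[0]+vals[0] = 7+7 = 14 → [7, 7, 9, 7, 0, 14]
pop() removes 14 → [7, 7, 9, 7, 0]
pop() removes 0 → [7, 7, 9, 7]
pop() removes 7 → [7, 7, 9]
append 9 → [7, 7, 9, 9]

[7, 7, 9, 9]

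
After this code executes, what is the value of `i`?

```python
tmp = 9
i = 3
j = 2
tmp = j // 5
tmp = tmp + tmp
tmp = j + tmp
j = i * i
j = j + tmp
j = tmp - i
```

tmp = 2//5 = 0
tmp = 0+0 = 0
tmp = 2+0 = 2
j = 3*3 = 9
j = 9+2 = 11
j = 2-3 = -1

3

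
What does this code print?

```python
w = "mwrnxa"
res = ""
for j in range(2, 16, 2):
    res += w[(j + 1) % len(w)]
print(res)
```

nawnawn

j=2: add w[3]='n' → 'n'
j=4: add w[5]='a' → 'na'
j=6: add w[1]='w' → 'naw'
j=8: add w[3]='n' → 'nawn'
j=10: add w[5]='a' → 'nawna'
j=12: add w[1]='w' → 'nawnaw'
j=14: add w[3]='n' → 'nawnawn'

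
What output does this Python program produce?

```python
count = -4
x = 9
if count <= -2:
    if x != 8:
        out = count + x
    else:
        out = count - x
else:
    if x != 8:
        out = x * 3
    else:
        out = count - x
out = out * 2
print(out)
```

count=-4, x=9
count <= -2 is True; x != 8 is True
→ out = count + x = 5
out = 5*2 = 10

10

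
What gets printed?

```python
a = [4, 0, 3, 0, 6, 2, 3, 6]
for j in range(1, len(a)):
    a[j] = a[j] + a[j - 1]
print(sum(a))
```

j=1: a[1] = 0+4 = 4 → [4, 4, 3, 0, 6, 2, 3, 6]
j=2: a[2] = 3+4 = 7 → [4, 4, 7, 0, 6, 2, 3, 6]
j=3: a[3] = 0+7 = 7 → [4, 4, 7, 7, 6, 2, 3, 6]
j=4: a[4] = 6+7 = 13 → [4, 4, 7, 7, 13, 2, 3, 6]
j=5: a[5] = 2+13 = 15 → [4, 4, 7, 7, 13, 15, 3, 6]
j=6: a[6] = 3+15 = 18 → [4, 4, 7, 7, 13, 15, 18, 6]
j=7: a[7] = 6+18 = 24 → [4, 4, 7, 7, 13, 15, 18, 24]
sum = 92

92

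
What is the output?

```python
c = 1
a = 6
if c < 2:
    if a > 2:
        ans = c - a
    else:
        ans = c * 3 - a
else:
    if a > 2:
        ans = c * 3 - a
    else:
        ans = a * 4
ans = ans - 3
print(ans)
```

-8

c=1, a=6
c < 2 is True; a > 2 is True
→ ans = c - a = -5
ans = (-5)-3 = -8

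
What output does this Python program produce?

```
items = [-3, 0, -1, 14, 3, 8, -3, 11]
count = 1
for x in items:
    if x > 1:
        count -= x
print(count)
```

-35

x=-3: not >1
x=0: not >1
x=-1: not >1
x=14: >1, count = 1-14 = -13
x=3: >1, count = (-13)-3 = -16
x=8: >1, count = (-16)-8 = -24
x=-3: not >1
x=11: >1, count = (-24)-11 = -35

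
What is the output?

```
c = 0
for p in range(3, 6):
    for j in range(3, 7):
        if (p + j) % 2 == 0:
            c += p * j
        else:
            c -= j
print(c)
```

76

p=3,j=3: even sum, c = 0+9 = 9
p=3,j=4: odd sum, c = 9-4 = 5
p=3,j=5: even sum, c = 5+15 = 20
p=3,j=6: odd sum, c = 20-6 = 14
p=4,j=3: odd sum, c = 14-3 = 11
p=4,j=4: even sum, c = 11+16 = 27
p=4,j=5: odd sum, c = 27-5 = 22
p=4,j=6: even sum, c = 22+24 = 46
p=5,j=3: even sum, c = 46+15 = 61
p=5,j=4: odd sum, c = 61-4 = 57
p=5,j=5: even sum, c = 57+25 = 82
p=5,j=6: odd sum, c = 82-6 = 76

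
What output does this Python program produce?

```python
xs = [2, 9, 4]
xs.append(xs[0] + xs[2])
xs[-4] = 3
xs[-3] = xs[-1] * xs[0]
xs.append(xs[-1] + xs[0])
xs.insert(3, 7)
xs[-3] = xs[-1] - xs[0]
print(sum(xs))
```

append xs[0]+xs[2] = 2+4 = 6 → [2, 9, 4, 6]
xs[-4] = 3 → [3, 9, 4, 6]
xs[-3] = xs[-1]*xs[0] = 6*3 = 18 → [3, 18, 4, 6]
append xs[-1]+xs[0] = 6+3 = 9 → [3, 18, 4, 6, 9]
insert 7 at 3 → [3, 18, 4, 7, 6, 9]
xs[-3] = xs[-1]-xs[0] = 9-3 = 6 → [3, 18, 4, 6, 6, 9]
sum = 46

46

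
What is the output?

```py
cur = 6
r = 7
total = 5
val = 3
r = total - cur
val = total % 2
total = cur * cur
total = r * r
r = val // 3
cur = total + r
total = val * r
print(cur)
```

1

r = 5-6 = -1
val = 5%2 = 1
total = 6*6 = 36
total = (-1)*(-1) = 1
r = 1//3 = 0
cur = 1+0 = 1
total = 1*0 = 0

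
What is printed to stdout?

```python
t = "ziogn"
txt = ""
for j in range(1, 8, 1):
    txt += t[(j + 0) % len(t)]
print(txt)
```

j=1: add t[1]='i' → 'i'
j=2: add t[2]='o' → 'io'
j=3: add t[3]='g' → 'iog'
j=4: add t[4]='n' → 'iogn'
j=5: add t[0]='z' → 'iognz'
j=6: add t[1]='i' → 'iognzi'
j=7: add t[2]='o' → 'iognzio'

iognzio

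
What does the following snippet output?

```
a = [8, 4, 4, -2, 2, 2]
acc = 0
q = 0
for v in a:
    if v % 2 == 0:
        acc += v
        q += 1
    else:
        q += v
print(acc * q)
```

v=8: even, acc = 0+8 = 8; q=1
v=4: even, acc = 8+4 = 12; q=2
v=4: even, acc = 12+4 = 16; q=3
v=-2: even, acc = 16+(-2) = 14; q=4
v=2: even, acc = 14+2 = 16; q=5
v=2: even, acc = 16+2 = 18; q=6
acc*q = 18*6 = 108

108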